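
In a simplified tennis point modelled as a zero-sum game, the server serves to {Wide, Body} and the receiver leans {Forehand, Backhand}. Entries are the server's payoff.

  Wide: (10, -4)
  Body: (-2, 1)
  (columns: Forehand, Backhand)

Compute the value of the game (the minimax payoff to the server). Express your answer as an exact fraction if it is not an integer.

2/17

Row minima: Wide → -4, Body → -2; maximin = -2.
Column maxima: Forehand → 10, Backhand → 1; minimax = 1.
-2 ≠ 1, so there is no saddle point; optimal play is mixed.
Let the server play Wide with probability p. Expected payoff against Forehand: 10p + (-2)(1−p) = 12p − 2; against Backhand: (-4)p + 1(1−p) = −5p + 1.
Setting these equal: 12p − 2 = −5p + 1 ⇒ 17p = 3 ⇒ p = 3/17, and the value is (12)·(3/17) − 2 = 2/17.
For the receiver: with q = P(Forehand), equating Wide's and Body's payoffs gives 14q − 4 = −3q + 1 ⇒ q = 5/17.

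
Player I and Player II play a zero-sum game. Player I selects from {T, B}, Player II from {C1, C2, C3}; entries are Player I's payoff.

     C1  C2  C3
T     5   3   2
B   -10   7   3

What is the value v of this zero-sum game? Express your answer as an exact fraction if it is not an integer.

Row minima: T → 2, B → -10; maximin = 2.
Column maxima: C1 → 5, C2 → 7, C3 → 3; minimax = 3.
2 ≠ 3, so there is no saddle point; optimal play is mixed.
C2 is strictly dominated by C3 (it gives Player I strictly more in every row), so Player II never plays it.
On the remaining 2×2 (T, B vs C1, C3):
Let Player I play T with probability p. Expected payoff against C1: 5p + (-10)(1−p) = 15p − 10; against C3: 2p + 3(1−p) = −p + 3.
Setting these equal: 15p − 10 = −p + 3 ⇒ 16p = 13 ⇒ p = 13/16, and the value is (15)·(13/16) − 10 = 35/16.
For Player II: with q = P(C1), equating T's and B's payoffs gives 3q + 2 = −13q + 3 ⇒ q = 1/16.

35/16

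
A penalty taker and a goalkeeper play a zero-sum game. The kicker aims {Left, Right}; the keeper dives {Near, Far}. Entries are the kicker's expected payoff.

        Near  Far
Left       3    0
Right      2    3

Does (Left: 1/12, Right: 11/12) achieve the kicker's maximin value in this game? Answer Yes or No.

No

Against Near this mix gives (1/12)·3 + (11/12)·2 = 25/12.
Against Far this mix gives (1/12)·0 + (11/12)·3 = 11/4.
The keeper will play Near, holding the kicker to 25/12. Shifting weight toward the row that does better against Near would raise this floor (the equalizing mix achieves 9/4 against both Near and Far), so the proposed strategy is not optimal.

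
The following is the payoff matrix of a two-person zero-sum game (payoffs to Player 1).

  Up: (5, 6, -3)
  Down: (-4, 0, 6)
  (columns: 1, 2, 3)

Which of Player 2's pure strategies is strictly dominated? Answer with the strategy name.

1 holds Player 1's payoff strictly below 2 in every row: 5 < 6, -4 < 0.
So 2 is strictly dominated for Player 2.

2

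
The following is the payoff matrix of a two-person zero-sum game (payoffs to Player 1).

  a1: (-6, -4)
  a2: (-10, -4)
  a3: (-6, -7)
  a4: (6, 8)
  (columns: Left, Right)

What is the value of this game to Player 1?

6

Row minima: a1 → -6, a2 → -10, a3 → -7, a4 → 6; maximin = 6.
Column maxima: Left → 6, Right → 8; minimax = 6.
Since maximin = minimax = 6, there is a saddle point and the value is 6.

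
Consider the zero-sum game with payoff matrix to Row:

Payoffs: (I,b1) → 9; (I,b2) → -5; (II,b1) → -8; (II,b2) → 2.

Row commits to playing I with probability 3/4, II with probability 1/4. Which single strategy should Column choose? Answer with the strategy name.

b2

If Column plays b1, Row's expected payoff is (3/4)·9 + (1/4)·(-8) = 19/4.
If Column plays b2, Row's expected payoff is (3/4)·(-5) + (1/4)·2 = -13/4.
Column minimizes Row's payoff; the smallest is -13/4, so the best response is b2.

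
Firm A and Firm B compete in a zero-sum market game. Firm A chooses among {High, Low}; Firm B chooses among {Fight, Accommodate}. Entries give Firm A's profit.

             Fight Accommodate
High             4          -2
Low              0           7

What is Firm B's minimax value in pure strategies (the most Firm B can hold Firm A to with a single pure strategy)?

Column maxima: Fight → 4, Accommodate → 7.
The smallest of these is 4.

4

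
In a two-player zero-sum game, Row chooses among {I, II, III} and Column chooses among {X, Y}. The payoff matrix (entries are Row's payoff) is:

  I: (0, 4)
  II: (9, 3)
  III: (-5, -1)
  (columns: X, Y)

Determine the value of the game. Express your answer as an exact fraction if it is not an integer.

18/5

Row minima: I → 0, II → 3, III → -5; maximin = 3.
Column maxima: X → 9, Y → 4; minimax = 4.
3 ≠ 4, so there is no saddle point; optimal play is mixed.
III is strictly dominated by I, so Row never plays it.
On the remaining 2×2 (I, II vs X, Y):
Let Row play I with probability p. Expected payoff against X: 0p + 9(1−p) = −9p + 9; against Y: 4p + 3(1−p) = p + 3.
Setting these equal: −9p + 9 = p + 3 ⇒ −10p = -6 ⇒ p = 3/5, and the value is (-9)·(3/5) + 9 = 18/5.
For Column: with q = P(X), equating I's and II's payoffs gives −4q + 4 = 6q + 3 ⇒ q = 1/10.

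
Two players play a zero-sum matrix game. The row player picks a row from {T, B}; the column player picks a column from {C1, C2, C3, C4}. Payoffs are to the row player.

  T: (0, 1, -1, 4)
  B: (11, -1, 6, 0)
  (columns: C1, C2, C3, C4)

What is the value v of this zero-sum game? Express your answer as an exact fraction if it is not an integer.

Row minima: T → -1, B → -1; maximin = -1.
Column maxima: C1 → 11, C2 → 1, C3 → 6, C4 → 4; minimax = 1.
-1 ≠ 1, so there is no saddle point; optimal play is mixed.
C1 is strictly dominated by C3 (it gives the row player strictly more in every row), so the column player never plays it.
C4 is strictly dominated by C2 (it gives the row player strictly more in every row), so the column player never plays it.
On the remaining 2×2 (T, B vs C2, C3):
Let the row player play T with probability p. Expected payoff against C2: 1p + (-1)(1−p) = 2p − 1; against C3: (-1)p + 6(1−p) = −7p + 6.
Setting these equal: 2p − 1 = −7p + 6 ⇒ 9p = 7 ⇒ p = 7/9, and the value is (2)·(7/9) − 1 = 5/9.
For the column player: with q = P(C2), equating T's and B's payoffs gives 2q − 1 = −7q + 6 ⇒ q = 7/9.

5/9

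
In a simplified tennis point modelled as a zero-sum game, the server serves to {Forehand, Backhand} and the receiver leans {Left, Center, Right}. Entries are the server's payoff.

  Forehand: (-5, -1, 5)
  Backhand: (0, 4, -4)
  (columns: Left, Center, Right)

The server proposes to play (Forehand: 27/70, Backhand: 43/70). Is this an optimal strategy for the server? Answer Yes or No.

No

Against Left this mix gives (27/70)·(-5) + (43/70)·0 = -27/14.
Against Center this mix gives (27/70)·(-1) + (43/70)·4 = 29/14.
Against Right this mix gives (27/70)·5 + (43/70)·(-4) = -37/70.
The receiver will play Left, holding the server to -27/14. Shifting weight toward the row that does better against Left would raise this floor (the equalizing mix achieves -10/7 against both Left and Right), so the proposed strategy is not optimal.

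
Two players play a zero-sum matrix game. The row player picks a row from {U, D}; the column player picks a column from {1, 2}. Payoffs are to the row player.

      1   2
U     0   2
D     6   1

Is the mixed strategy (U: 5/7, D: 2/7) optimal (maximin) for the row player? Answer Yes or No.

Yes

Against 1 this mix gives (5/7)·0 + (2/7)·6 = 12/7.
Against 2 this mix gives (5/7)·2 + (2/7)·1 = 12/7.
All of the column player's active replies (1, 2) yield 12/7, and no column does worse for the row player. The mix makes the column player indifferent and guarantees 12/7, so it is optimal.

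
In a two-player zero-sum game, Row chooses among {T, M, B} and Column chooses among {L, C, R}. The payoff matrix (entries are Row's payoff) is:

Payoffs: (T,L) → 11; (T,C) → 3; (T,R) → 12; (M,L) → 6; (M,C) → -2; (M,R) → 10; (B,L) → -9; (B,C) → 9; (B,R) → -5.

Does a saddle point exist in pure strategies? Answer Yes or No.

Row minima: T → 3, M → -2, B → -9; maximin = 3.
Column maxima: L → 11, C → 9, R → 12; minimax = 9.
3 ≠ 9, so no pure-strategy equilibrium exists.

No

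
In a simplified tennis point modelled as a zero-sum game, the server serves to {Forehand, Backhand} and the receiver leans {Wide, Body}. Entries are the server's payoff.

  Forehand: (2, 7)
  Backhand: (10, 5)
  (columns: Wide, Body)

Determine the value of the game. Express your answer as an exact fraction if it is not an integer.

Row minima: Forehand → 2, Backhand → 5; maximin = 5.
Column maxima: Wide → 10, Body → 7; minimax = 7.
5 ≠ 7, so there is no saddle point; optimal play is mixed.
Let the server play Forehand with probability p. Expected payoff against Wide: 2p + 10(1−p) = −8p + 10; against Body: 7p + 5(1−p) = 2p + 5.
Setting these equal: −8p + 10 = 2p + 5 ⇒ −10p = -5 ⇒ p = 1/2, and the value is (-8)·(1/2) + 10 = 6.
For the receiver: with q = P(Wide), equating Forehand's and Backhand's payoffs gives −5q + 7 = 5q + 5 ⇒ q = 1/5.

6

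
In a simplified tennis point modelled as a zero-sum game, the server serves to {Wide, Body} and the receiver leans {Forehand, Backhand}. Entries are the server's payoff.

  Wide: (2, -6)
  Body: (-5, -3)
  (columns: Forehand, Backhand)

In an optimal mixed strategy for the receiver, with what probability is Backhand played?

Row minima: Wide → -6, Body → -5; maximin = -5.
Column maxima: Forehand → 2, Backhand → -3; minimax = -3.
-5 ≠ -3, so there is no saddle point; optimal play is mixed.
Let the server play Wide with probability p. Expected payoff against Forehand: 2p + (-5)(1−p) = 7p − 5; against Backhand: (-6)p + (-3)(1−p) = −3p − 3.
Setting these equal: 7p − 5 = −3p − 3 ⇒ 10p = 2 ⇒ p = 1/5, and the value is (7)·(1/5) − 5 = -18/5.
For the receiver: with q = P(Forehand), equating Wide's and Body's payoffs gives 8q − 6 = −2q − 3 ⇒ q = 3/10.

7/10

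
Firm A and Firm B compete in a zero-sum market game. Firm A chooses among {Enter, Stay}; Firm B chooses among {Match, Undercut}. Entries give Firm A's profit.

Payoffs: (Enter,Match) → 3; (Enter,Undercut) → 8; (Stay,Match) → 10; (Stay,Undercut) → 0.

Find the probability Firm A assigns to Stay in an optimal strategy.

1/3

Row minima: Enter → 3, Stay → 0; maximin = 3.
Column maxima: Match → 10, Undercut → 8; minimax = 8.
3 ≠ 8, so there is no saddle point; optimal play is mixed.
Let Firm A play Enter with probability p. Expected payoff against Match: 3p + 10(1−p) = −7p + 10; against Undercut: 8p + 0(1−p) = 8p.
Setting these equal: −7p + 10 = 8p ⇒ −15p = -10 ⇒ p = 2/3, and the value is (-7)·(2/3) + 10 = 16/3.
For Firm B: with q = P(Match), equating Enter's and Stay's payoffs gives −5q + 8 = 10q ⇒ q = 8/15.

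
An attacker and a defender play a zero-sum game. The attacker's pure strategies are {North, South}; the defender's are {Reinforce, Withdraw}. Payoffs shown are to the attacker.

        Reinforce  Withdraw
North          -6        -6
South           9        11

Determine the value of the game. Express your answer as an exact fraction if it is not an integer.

9

Row minima: North → -6, South → 9; maximin = 9.
Column maxima: Reinforce → 9, Withdraw → 11; minimax = 9.
Since maximin = minimax = 9, there is a saddle point and the value is 9.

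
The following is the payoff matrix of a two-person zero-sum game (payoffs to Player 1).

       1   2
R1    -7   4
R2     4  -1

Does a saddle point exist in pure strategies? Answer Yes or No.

No

Row minima: R1 → -7, R2 → -1; maximin = -1.
Column maxima: 1 → 4, 2 → 4; minimax = 4.
-1 ≠ 4, so no pure-strategy equilibrium exists.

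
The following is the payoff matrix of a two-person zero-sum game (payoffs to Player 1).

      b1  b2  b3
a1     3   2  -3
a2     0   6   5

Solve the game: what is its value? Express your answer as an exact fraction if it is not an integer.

Row minima: a1 → -3, a2 → 0; maximin = 0.
Column maxima: b1 → 3, b2 → 6, b3 → 5; minimax = 3.
0 ≠ 3, so there is no saddle point; optimal play is mixed.
b2 is strictly dominated by b3 (it gives Player 1 strictly more in every row), so Player 2 never plays it.
On the remaining 2×2 (a1, a2 vs b1, b3):
Let Player 1 play a1 with probability p. Expected payoff against b1: 3p + 0(1−p) = 3p; against b3: (-3)p + 5(1−p) = −8p + 5.
Setting these equal: 3p = −8p + 5 ⇒ 11p = 5 ⇒ p = 5/11, and the value is (3)·(5/11) = 15/11.
For Player 2: with q = P(b1), equating a1's and a2's payoffs gives 6q − 3 = −5q + 5 ⇒ q = 8/11.

15/11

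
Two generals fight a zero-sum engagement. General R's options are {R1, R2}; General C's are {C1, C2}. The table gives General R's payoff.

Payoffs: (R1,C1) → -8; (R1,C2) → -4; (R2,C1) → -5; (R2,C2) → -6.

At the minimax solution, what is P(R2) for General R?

Row minima: R1 → -8, R2 → -6; maximin = -6.
Column maxima: C1 → -5, C2 → -4; minimax = -5.
-6 ≠ -5, so there is no saddle point; optimal play is mixed.
Let General R play R1 with probability p. Expected payoff against C1: (-8)p + (-5)(1−p) = −3p − 5; against C2: (-4)p + (-6)(1−p) = 2p − 6.
Setting these equal: −3p − 5 = 2p − 6 ⇒ −5p = -1 ⇒ p = 1/5, and the value is (-3)·(1/5) − 5 = -28/5.
For General C: with q = P(C1), equating R1's and R2's payoffs gives −4q − 4 = q − 6 ⇒ q = 2/5.

4/5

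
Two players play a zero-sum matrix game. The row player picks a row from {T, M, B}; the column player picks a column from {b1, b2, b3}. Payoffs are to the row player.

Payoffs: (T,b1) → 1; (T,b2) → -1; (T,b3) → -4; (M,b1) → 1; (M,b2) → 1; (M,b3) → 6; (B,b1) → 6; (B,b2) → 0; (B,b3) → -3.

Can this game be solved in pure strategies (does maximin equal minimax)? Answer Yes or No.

Yes

Row minima: T → -4, M → 1, B → -3; maximin = 1.
Column maxima: b1 → 6, b2 → 1, b3 → 6; minimax = 1.
maximin = minimax = 1, so a saddle point exists.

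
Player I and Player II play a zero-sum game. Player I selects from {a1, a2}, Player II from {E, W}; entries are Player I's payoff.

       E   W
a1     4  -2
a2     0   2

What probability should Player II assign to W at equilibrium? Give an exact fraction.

1/2

Row minima: a1 → -2, a2 → 0; maximin = 0.
Column maxima: E → 4, W → 2; minimax = 2.
0 ≠ 2, so there is no saddle point; optimal play is mixed.
Let Player I play a1 with probability p. Expected payoff against E: 4p + 0(1−p) = 4p; against W: (-2)p + 2(1−p) = −4p + 2.
Setting these equal: 4p = −4p + 2 ⇒ 8p = 2 ⇒ p = 1/4, and the value is (4)·(1/4) = 1.
For Player II: with q = P(E), equating a1's and a2's payoffs gives 6q − 2 = −2q + 2 ⇒ q = 1/2.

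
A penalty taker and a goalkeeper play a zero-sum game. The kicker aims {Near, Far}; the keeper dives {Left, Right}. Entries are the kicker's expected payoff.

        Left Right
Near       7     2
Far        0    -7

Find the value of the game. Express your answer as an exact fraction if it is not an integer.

Row minima: Near → 2, Far → -7; maximin = 2.
Column maxima: Left → 7, Right → 2; minimax = 2.
Since maximin = minimax = 2, there is a saddle point and the value is 2.

2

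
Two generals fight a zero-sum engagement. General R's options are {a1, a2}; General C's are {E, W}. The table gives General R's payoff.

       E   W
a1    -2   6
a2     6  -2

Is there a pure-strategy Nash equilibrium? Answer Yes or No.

No

Row minima: a1 → -2, a2 → -2; maximin = -2.
Column maxima: E → 6, W → 6; minimax = 6.
-2 ≠ 6, so no pure-strategy equilibrium exists.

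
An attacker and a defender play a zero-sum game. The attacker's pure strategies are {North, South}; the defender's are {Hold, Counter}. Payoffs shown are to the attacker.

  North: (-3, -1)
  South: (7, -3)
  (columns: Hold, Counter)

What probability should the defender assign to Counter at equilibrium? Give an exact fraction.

Row minima: North → -3, South → -3; maximin = -3.
Column maxima: Hold → 7, Counter → -1; minimax = -1.
-3 ≠ -1, so there is no saddle point; optimal play is mixed.
Let the attacker play North with probability p. Expected payoff against Hold: (-3)p + 7(1−p) = −10p + 7; against Counter: (-1)p + (-3)(1−p) = 2p − 3.
Setting these equal: −10p + 7 = 2p − 3 ⇒ −12p = -10 ⇒ p = 5/6, and the value is (-10)·(5/6) + 7 = -4/3.
For the defender: with q = P(Hold), equating North's and South's payoffs gives −2q − 1 = 10q − 3 ⇒ q = 1/6.

5/6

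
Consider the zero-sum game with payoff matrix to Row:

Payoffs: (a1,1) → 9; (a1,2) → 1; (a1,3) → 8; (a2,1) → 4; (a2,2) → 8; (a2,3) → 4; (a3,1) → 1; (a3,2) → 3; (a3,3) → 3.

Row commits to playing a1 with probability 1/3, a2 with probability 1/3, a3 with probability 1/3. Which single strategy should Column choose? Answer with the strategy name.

If Column plays 1, Row's expected payoff is (1/3)·9 + (1/3)·4 + (1/3)·1 = 14/3.
If Column plays 2, Row's expected payoff is (1/3)·1 + (1/3)·8 + (1/3)·3 = 4.
If Column plays 3, Row's expected payoff is (1/3)·8 + (1/3)·4 + (1/3)·3 = 5.
Column minimizes Row's payoff; the smallest is 4, so the best response is 2.

2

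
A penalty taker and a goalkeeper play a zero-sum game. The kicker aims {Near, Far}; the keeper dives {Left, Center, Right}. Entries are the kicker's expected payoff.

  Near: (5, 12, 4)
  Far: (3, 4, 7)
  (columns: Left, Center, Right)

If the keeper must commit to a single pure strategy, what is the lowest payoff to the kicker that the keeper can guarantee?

5

Column maxima: Left → 5, Center → 12, Right → 7.
The smallest of these is 5.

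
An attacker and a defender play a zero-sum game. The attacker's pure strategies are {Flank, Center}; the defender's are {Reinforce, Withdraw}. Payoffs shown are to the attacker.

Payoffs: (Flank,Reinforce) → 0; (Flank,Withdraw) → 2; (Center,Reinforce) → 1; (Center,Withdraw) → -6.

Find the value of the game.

2/9

Row minima: Flank → 0, Center → -6; maximin = 0.
Column maxima: Reinforce → 1, Withdraw → 2; minimax = 1.
0 ≠ 1, so there is no saddle point; optimal play is mixed.
Let the attacker play Flank with probability p. Expected payoff against Reinforce: 0p + 1(1−p) = −p + 1; against Withdraw: 2p + (-6)(1−p) = 8p − 6.
Setting these equal: −p + 1 = 8p − 6 ⇒ −9p = -7 ⇒ p = 7/9, and the value is (-1)·(7/9) + 1 = 2/9.
For the defender: with q = P(Reinforce), equating Flank's and Center's payoffs gives −2q + 2 = 7q − 6 ⇒ q = 8/9.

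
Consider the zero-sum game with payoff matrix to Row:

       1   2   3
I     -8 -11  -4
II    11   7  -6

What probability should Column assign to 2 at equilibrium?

Row minima: I → -11, II → -6; maximin = -6.
Column maxima: 1 → 11, 2 → 7, 3 → -4; minimax = -4.
-6 ≠ -4, so there is no saddle point; optimal play is mixed.
1 is strictly dominated by 2 (it gives Row strictly more in every row), so Column never plays it.
On the remaining 2×2 (I, II vs 2, 3):
Let Row play I with probability p. Expected payoff against 2: (-11)p + 7(1−p) = −18p + 7; against 3: (-4)p + (-6)(1−p) = 2p − 6.
Setting these equal: −18p + 7 = 2p − 6 ⇒ −20p = -13 ⇒ p = 13/20, and the value is (-18)·(13/20) + 7 = -47/10.
For Column: with q = P(2), equating I's and II's payoffs gives −7q − 4 = 13q − 6 ⇒ q = 1/10.

1/10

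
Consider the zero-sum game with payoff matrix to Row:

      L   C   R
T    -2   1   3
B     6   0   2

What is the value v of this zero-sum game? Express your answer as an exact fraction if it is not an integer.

Row minima: T → -2, B → 0; maximin = 0.
Column maxima: L → 6, C → 1, R → 3; minimax = 1.
0 ≠ 1, so there is no saddle point; optimal play is mixed.
R is strictly dominated by C (it gives Row strictly more in every row), so Column never plays it.
On the remaining 2×2 (T, B vs L, C):
Let Row play T with probability p. Expected payoff against L: (-2)p + 6(1−p) = −8p + 6; against C: 1p + 0(1−p) = p.
Setting these equal: −8p + 6 = p ⇒ −9p = -6 ⇒ p = 2/3, and the value is (-8)·(2/3) + 6 = 2/3.
For Column: with q = P(L), equating T's and B's payoffs gives −3q + 1 = 6q ⇒ q = 1/9.

2/3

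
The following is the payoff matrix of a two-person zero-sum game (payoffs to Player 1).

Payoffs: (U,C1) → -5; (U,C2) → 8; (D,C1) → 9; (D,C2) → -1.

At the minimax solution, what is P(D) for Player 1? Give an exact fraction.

13/23

Row minima: U → -5, D → -1; maximin = -1.
Column maxima: C1 → 9, C2 → 8; minimax = 8.
-1 ≠ 8, so there is no saddle point; optimal play is mixed.
Let Player 1 play U with probability p. Expected payoff against C1: (-5)p + 9(1−p) = −14p + 9; against C2: 8p + (-1)(1−p) = 9p − 1.
Setting these equal: −14p + 9 = 9p − 1 ⇒ −23p = -10 ⇒ p = 10/23, and the value is (-14)·(10/23) + 9 = 67/23.
For Player 2: with q = P(C1), equating U's and D's payoffs gives −13q + 8 = 10q − 1 ⇒ q = 9/23.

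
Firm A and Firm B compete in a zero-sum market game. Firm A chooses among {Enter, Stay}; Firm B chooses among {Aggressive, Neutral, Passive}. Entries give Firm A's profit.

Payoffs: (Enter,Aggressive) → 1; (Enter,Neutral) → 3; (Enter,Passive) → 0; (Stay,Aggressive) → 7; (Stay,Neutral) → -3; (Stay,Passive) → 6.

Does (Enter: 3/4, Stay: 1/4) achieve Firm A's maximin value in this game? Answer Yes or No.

Against Aggressive this mix gives (3/4)·1 + (1/4)·7 = 5/2.
Against Neutral this mix gives (3/4)·3 + (1/4)·(-3) = 3/2.
Against Passive this mix gives (3/4)·0 + (1/4)·6 = 3/2.
All of Firm B's active replies (Neutral, Passive) yield 3/2, and no column does worse for Firm A. The mix makes Firm B indifferent and guarantees 3/2, so it is optimal.

Yes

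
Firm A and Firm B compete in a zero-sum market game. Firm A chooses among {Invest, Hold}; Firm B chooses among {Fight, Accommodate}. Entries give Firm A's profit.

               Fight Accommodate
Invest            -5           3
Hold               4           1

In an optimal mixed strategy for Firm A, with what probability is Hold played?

Row minima: Invest → -5, Hold → 1; maximin = 1.
Column maxima: Fight → 4, Accommodate → 3; minimax = 3.
1 ≠ 3, so there is no saddle point; optimal play is mixed.
Let Firm A play Invest with probability p. Expected payoff against Fight: (-5)p + 4(1−p) = −9p + 4; against Accommodate: 3p + 1(1−p) = 2p + 1.
Setting these equal: −9p + 4 = 2p + 1 ⇒ −11p = -3 ⇒ p = 3/11, and the value is (-9)·(3/11) + 4 = 17/11.
For Firm B: with q = P(Fight), equating Invest's and Hold's payoffs gives −8q + 3 = 3q + 1 ⇒ q = 2/11.

8/11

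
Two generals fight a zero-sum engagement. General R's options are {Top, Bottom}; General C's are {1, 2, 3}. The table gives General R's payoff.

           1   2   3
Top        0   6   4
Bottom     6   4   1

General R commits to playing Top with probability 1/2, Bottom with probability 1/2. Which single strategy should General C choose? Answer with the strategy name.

3

If General C plays 1, General R's expected payoff is (1/2)·0 + (1/2)·6 = 3.
If General C plays 2, General R's expected payoff is (1/2)·6 + (1/2)·4 = 5.
If General C plays 3, General R's expected payoff is (1/2)·4 + (1/2)·1 = 5/2.
General C minimizes General R's payoff; the smallest is 5/2, so the best response is 3.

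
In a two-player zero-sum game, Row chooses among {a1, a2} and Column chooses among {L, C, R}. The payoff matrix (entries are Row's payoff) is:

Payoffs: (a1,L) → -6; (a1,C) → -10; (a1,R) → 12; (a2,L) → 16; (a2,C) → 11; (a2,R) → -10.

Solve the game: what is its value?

Row minima: a1 → -10, a2 → -10; maximin = -10.
Column maxima: L → 16, C → 11, R → 12; minimax = 11.
-10 ≠ 11, so there is no saddle point; optimal play is mixed.
L is strictly dominated by C (it gives Row strictly more in every row), so Column never plays it.
On the remaining 2×2 (a1, a2 vs C, R):
Let Row play a1 with probability p. Expected payoff against C: (-10)p + 11(1−p) = −21p + 11; against R: 12p + (-10)(1−p) = 22p − 10.
Setting these equal: −21p + 11 = 22p − 10 ⇒ −43p = -21 ⇒ p = 21/43, and the value is (-21)·(21/43) + 11 = 32/43.
For Column: with q = P(C), equating a1's and a2's payoffs gives −22q + 12 = 21q − 10 ⇒ q = 22/43.

32/43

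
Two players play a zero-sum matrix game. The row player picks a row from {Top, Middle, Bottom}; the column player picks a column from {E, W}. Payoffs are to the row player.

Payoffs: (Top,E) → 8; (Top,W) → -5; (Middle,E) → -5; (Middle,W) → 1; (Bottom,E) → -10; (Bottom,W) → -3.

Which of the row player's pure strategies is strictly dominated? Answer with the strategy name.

Bottom

Middle gives a strictly higher payoff than Bottom against every column: -5 > -10, 1 > -3.
So Bottom is strictly dominated and the row player never plays it.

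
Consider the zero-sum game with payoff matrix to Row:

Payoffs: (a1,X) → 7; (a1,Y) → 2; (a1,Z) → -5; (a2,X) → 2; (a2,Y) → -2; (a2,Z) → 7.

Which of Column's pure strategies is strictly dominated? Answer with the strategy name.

X

Y holds Row's payoff strictly below X in every row: 2 < 7, -2 < 2.
So X is strictly dominated for Column.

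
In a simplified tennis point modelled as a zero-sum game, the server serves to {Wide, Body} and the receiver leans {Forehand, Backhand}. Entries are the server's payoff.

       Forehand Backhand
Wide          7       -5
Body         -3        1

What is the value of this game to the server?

Row minima: Wide → -5, Body → -3; maximin = -3.
Column maxima: Forehand → 7, Backhand → 1; minimax = 1.
-3 ≠ 1, so there is no saddle point; optimal play is mixed.
Let the server play Wide with probability p. Expected payoff against Forehand: 7p + (-3)(1−p) = 10p − 3; against Backhand: (-5)p + 1(1−p) = −6p + 1.
Setting these equal: 10p − 3 = −6p + 1 ⇒ 16p = 4 ⇒ p = 1/4, and the value is (10)·(1/4) − 3 = -1/2.
For the receiver: with q = P(Forehand), equating Wide's and Body's payoffs gives 12q − 5 = −4q + 1 ⇒ q = 3/8.

-1/2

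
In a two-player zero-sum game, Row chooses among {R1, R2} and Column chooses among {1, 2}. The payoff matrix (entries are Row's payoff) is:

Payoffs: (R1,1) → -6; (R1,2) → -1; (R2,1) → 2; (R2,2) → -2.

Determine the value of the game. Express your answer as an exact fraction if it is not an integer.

-14/9

Row minima: R1 → -6, R2 → -2; maximin = -2.
Column maxima: 1 → 2, 2 → -1; minimax = -1.
-2 ≠ -1, so there is no saddle point; optimal play is mixed.
Let Row play R1 with probability p. Expected payoff against 1: (-6)p + 2(1−p) = −8p + 2; against 2: (-1)p + (-2)(1−p) = p − 2.
Setting these equal: −8p + 2 = p − 2 ⇒ −9p = -4 ⇒ p = 4/9, and the value is (-8)·(4/9) + 2 = -14/9.
For Column: with q = P(1), equating R1's and R2's payoffs gives −5q − 1 = 4q − 2 ⇒ q = 1/9.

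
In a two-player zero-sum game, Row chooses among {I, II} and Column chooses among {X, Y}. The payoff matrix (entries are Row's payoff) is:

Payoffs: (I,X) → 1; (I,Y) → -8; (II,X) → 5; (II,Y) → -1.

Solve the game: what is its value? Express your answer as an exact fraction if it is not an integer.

-1

Row minima: I → -8, II → -1; maximin = -1.
Column maxima: X → 5, Y → -1; minimax = -1.
Since maximin = minimax = -1, there is a saddle point and the value is -1.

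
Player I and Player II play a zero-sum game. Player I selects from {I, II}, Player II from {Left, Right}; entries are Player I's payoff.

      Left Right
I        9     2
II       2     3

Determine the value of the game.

Row minima: I → 2, II → 2; maximin = 2.
Column maxima: Left → 9, Right → 3; minimax = 3.
2 ≠ 3, so there is no saddle point; optimal play is mixed.
Let Player I play I with probability p. Expected payoff against Left: 9p + 2(1−p) = 7p + 2; against Right: 2p + 3(1−p) = −p + 3.
Setting these equal: 7p + 2 = −p + 3 ⇒ 8p = 1 ⇒ p = 1/8, and the value is (7)·(1/8) + 2 = 23/8.
For Player II: with q = P(Left), equating I's and II's payoffs gives 7q + 2 = −q + 3 ⇒ q = 1/8.

23/8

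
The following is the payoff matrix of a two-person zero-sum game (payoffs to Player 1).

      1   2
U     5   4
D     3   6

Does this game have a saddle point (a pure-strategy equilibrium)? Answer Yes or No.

Row minima: U → 4, D → 3; maximin = 4.
Column maxima: 1 → 5, 2 → 6; minimax = 5.
4 ≠ 5, so no pure-strategy equilibrium exists.

No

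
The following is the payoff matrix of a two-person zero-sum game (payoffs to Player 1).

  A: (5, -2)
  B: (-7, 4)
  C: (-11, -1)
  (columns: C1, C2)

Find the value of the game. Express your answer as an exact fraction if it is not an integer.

Row minima: A → -2, B → -7, C → -11; maximin = -2.
Column maxima: C1 → 5, C2 → 4; minimax = 4.
-2 ≠ 4, so there is no saddle point; optimal play is mixed.
C is strictly dominated by B, so Player 1 never plays it.
On the remaining 2×2 (A, B vs C1, C2):
Let Player 1 play A with probability p. Expected payoff against C1: 5p + (-7)(1−p) = 12p − 7; against C2: (-2)p + 4(1−p) = −6p + 4.
Setting these equal: 12p − 7 = −6p + 4 ⇒ 18p = 11 ⇒ p = 11/18, and the value is (12)·(11/18) − 7 = 1/3.
For Player 2: with q = P(C1), equating A's and B's payoffs gives 7q − 2 = −11q + 4 ⇒ q = 1/3.

1/3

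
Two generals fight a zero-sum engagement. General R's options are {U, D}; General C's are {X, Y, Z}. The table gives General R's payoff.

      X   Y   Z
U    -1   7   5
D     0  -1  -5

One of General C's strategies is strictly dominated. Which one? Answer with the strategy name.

Z holds General R's payoff strictly below Y in every row: 5 < 7, -5 < -1.
So Y is strictly dominated for General C.

Y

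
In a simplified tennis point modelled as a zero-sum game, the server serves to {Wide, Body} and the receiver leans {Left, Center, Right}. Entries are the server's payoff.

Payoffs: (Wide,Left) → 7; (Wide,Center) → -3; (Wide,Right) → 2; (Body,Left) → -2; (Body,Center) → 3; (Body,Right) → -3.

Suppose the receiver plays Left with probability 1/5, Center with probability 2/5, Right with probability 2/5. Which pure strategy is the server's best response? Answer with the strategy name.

Wide

Expected payoff of Wide: (1/5)·7 + (2/5)·(-3) + (2/5)·2 = 1.
Expected payoff of Body: (1/5)·(-2) + (2/5)·3 + (2/5)·(-3) = -2/5.
The largest is 1, so the server's best response is Wide.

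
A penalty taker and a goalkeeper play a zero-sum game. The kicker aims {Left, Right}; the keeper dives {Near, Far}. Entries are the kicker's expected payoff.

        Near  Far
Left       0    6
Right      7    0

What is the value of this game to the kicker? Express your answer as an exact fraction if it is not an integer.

Row minima: Left → 0, Right → 0; maximin = 0.
Column maxima: Near → 7, Far → 6; minimax = 6.
0 ≠ 6, so there is no saddle point; optimal play is mixed.
Let the kicker play Left with probability p. Expected payoff against Near: 0p + 7(1−p) = −7p + 7; against Far: 6p + 0(1−p) = 6p.
Setting these equal: −7p + 7 = 6p ⇒ −13p = -7 ⇒ p = 7/13, and the value is (-7)·(7/13) + 7 = 42/13.
For the keeper: with q = P(Near), equating Left's and Right's payoffs gives −6q + 6 = 7q ⇒ q = 6/13.

42/13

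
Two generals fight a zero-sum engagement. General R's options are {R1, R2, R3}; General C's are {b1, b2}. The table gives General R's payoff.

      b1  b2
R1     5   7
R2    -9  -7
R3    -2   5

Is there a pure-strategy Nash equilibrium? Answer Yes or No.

Yes

Row minima: R1 → 5, R2 → -9, R3 → -2; maximin = 5.
Column maxima: b1 → 5, b2 → 7; minimax = 5.
maximin = minimax = 5, so a saddle point exists.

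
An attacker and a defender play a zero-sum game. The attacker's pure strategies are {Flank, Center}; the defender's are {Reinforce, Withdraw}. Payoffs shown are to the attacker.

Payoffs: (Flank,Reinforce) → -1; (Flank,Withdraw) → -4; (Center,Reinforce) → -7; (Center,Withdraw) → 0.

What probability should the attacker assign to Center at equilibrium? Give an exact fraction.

Row minima: Flank → -4, Center → -7; maximin = -4.
Column maxima: Reinforce → -1, Withdraw → 0; minimax = -1.
-4 ≠ -1, so there is no saddle point; optimal play is mixed.
Let the attacker play Flank with probability p. Expected payoff against Reinforce: (-1)p + (-7)(1−p) = 6p − 7; against Withdraw: (-4)p + 0(1−p) = −4p.
Setting these equal: 6p − 7 = −4p ⇒ 10p = 7 ⇒ p = 7/10, and the value is (6)·(7/10) − 7 = -14/5.
For the defender: with q = P(Reinforce), equating Flank's and Center's payoffs gives 3q − 4 = −7q ⇒ q = 2/5.

3/10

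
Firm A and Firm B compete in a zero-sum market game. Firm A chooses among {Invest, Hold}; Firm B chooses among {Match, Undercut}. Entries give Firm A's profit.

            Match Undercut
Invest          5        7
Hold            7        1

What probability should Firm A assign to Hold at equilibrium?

Row minima: Invest → 5, Hold → 1; maximin = 5.
Column maxima: Match → 7, Undercut → 7; minimax = 7.
5 ≠ 7, so there is no saddle point; optimal play is mixed.
Let Firm A play Invest with probability p. Expected payoff against Match: 5p + 7(1−p) = −2p + 7; against Undercut: 7p + 1(1−p) = 6p + 1.
Setting these equal: −2p + 7 = 6p + 1 ⇒ −8p = -6 ⇒ p = 3/4, and the value is (-2)·(3/4) + 7 = 11/2.
For Firm B: with q = P(Match), equating Invest's and Hold's payoffs gives −2q + 7 = 6q + 1 ⇒ q = 3/4.

1/4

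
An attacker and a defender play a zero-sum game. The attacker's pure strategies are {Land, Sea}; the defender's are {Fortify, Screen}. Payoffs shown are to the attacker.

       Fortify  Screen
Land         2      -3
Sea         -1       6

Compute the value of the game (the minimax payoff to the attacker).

3/4

Row minima: Land → -3, Sea → -1; maximin = -1.
Column maxima: Fortify → 2, Screen → 6; minimax = 2.
-1 ≠ 2, so there is no saddle point; optimal play is mixed.
Let the attacker play Land with probability p. Expected payoff against Fortify: 2p + (-1)(1−p) = 3p − 1; against Screen: (-3)p + 6(1−p) = −9p + 6.
Setting these equal: 3p − 1 = −9p + 6 ⇒ 12p = 7 ⇒ p = 7/12, and the value is (3)·(7/12) − 1 = 3/4.
For the defender: with q = P(Fortify), equating Land's and Sea's payoffs gives 5q − 3 = −7q + 6 ⇒ q = 3/4.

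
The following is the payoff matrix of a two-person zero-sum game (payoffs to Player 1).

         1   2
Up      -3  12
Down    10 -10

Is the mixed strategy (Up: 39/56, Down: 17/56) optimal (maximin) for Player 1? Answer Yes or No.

Against 1 this mix gives (39/56)·(-3) + (17/56)·10 = 53/56.
Against 2 this mix gives (39/56)·12 + (17/56)·(-10) = 149/28.
Player 2 will play 1, holding Player 1 to 53/56. Shifting weight toward the row that does better against 1 would raise this floor (the equalizing mix achieves 18/7 against both 1 and 2), so the proposed strategy is not optimal.

No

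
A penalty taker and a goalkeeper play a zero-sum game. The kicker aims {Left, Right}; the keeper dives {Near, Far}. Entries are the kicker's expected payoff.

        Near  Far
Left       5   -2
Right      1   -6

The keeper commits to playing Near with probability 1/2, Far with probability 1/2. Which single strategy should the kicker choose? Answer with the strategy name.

Expected payoff of Left: (1/2)·5 + (1/2)·(-2) = 3/2.
Expected payoff of Right: (1/2)·1 + (1/2)·(-6) = -5/2.
The largest is 3/2, so the kicker's best response is Left.

Left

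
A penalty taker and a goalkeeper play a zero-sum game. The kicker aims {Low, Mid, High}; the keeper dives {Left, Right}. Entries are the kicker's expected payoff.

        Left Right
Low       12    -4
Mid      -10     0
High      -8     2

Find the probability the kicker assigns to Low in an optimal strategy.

Row minima: Low → -4, Mid → -10, High → -8; maximin = -4.
Column maxima: Left → 12, Right → 2; minimax = 2.
-4 ≠ 2, so there is no saddle point; optimal play is mixed.
Mid is strictly dominated by High, so the kicker never plays it.
On the remaining 2×2 (Low, High vs Left, Right):
Let the kicker play Low with probability p. Expected payoff against Left: 12p + (-8)(1−p) = 20p − 8; against Right: (-4)p + 2(1−p) = −6p + 2.
Setting these equal: 20p − 8 = −6p + 2 ⇒ 26p = 10 ⇒ p = 5/13, and the value is (20)·(5/13) − 8 = -4/13.
For the keeper: with q = P(Left), equating Low's and High's payoffs gives 16q − 4 = −10q + 2 ⇒ q = 3/13.

5/13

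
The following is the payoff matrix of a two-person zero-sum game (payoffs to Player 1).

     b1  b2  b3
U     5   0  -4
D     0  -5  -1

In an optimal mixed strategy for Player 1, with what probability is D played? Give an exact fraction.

Row minima: U → -4, D → -5; maximin = -4.
Column maxima: b1 → 5, b2 → 0, b3 → -1; minimax = -1.
-4 ≠ -1, so there is no saddle point; optimal play is mixed.
b1 is strictly dominated by b2 (it gives Player 1 strictly more in every row), so Player 2 never plays it.
On the remaining 2×2 (U, D vs b2, b3):
Let Player 1 play U with probability p. Expected payoff against b2: 0p + (-5)(1−p) = 5p − 5; against b3: (-4)p + (-1)(1−p) = −3p − 1.
Setting these equal: 5p − 5 = −3p − 1 ⇒ 8p = 4 ⇒ p = 1/2, and the value is (5)·(1/2) − 5 = -5/2.
For Player 2: with q = P(b2), equating U's and D's payoffs gives 4q − 4 = −4q − 1 ⇒ q = 3/8.

1/2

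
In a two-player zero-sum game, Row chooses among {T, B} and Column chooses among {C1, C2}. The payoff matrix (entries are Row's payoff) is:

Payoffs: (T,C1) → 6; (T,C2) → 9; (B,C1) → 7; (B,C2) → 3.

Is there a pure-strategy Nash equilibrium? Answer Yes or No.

No

Row minima: T → 6, B → 3; maximin = 6.
Column maxima: C1 → 7, C2 → 9; minimax = 7.
6 ≠ 7, so no pure-strategy equilibrium exists.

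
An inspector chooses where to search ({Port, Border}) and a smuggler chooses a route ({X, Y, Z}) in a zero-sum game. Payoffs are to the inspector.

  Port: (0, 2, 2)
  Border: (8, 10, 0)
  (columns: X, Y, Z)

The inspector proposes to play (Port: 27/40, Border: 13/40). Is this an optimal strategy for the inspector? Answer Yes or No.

Against X this mix gives (27/40)·0 + (13/40)·8 = 13/5.
Against Y this mix gives (27/40)·2 + (13/40)·10 = 23/5.
Against Z this mix gives (27/40)·2 + (13/40)·0 = 27/20.
The smuggler will play Z, holding the inspector to 27/20. Shifting weight toward the row that does better against Z would raise this floor (the equalizing mix achieves 8/5 against both Z and X), so the proposed strategy is not optimal.

No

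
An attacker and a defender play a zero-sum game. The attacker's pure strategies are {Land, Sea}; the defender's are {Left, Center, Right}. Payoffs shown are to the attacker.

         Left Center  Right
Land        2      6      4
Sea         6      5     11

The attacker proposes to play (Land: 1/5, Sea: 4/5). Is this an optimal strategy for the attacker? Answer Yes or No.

Against Left this mix gives (1/5)·2 + (4/5)·6 = 26/5.
Against Center this mix gives (1/5)·6 + (4/5)·5 = 26/5.
Against Right this mix gives (1/5)·4 + (4/5)·11 = 48/5.
All of the defender's active replies (Left, Center) yield 26/5, and no column does worse for the attacker. The mix makes the defender indifferent and guarantees 26/5, so it is optimal.

Yes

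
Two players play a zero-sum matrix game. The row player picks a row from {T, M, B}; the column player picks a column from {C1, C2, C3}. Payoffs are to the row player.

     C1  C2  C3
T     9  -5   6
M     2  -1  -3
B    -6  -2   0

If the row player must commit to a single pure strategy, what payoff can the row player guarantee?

Row minima: T → -5, M → -3, B → -6.
The best of these is -3.

-3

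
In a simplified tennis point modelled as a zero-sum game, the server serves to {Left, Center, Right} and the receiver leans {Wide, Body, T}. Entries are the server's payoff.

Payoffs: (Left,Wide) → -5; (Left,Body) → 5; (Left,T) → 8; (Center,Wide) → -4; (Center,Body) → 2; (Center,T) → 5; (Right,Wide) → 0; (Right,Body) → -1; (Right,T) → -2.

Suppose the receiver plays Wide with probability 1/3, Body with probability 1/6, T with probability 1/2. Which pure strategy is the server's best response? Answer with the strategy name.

Left

Expected payoff of Left: (1/3)·(-5) + (1/6)·5 + (1/2)·8 = 19/6.
Expected payoff of Center: (1/3)·(-4) + (1/6)·2 + (1/2)·5 = 3/2.
Expected payoff of Right: (1/3)·0 + (1/6)·(-1) + (1/2)·(-2) = -7/6.
The largest is 19/6, so the server's best response is Left.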